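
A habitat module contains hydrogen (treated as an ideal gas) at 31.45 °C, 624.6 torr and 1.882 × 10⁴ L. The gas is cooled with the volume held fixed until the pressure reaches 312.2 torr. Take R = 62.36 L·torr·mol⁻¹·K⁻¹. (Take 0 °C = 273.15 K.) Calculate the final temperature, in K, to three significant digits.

T₂ ≈ 152 K

Convert: T₁ = 304.6 K.
V constant ⇒ P ∝ T: V₂ = V₁; T₂ = T₁·(P₂/P₁) = 152.3 K.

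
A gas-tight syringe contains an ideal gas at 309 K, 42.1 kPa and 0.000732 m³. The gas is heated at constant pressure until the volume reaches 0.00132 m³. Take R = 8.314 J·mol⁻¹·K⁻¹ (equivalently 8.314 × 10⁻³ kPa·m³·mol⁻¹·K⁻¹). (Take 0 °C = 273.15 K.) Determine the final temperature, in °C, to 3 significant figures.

Isobaric, so V/T is constant: P₂ = P₁; T₂ = T₁·(V₂/V₁) = 557.2 K.

T₂ ≈ 284 °C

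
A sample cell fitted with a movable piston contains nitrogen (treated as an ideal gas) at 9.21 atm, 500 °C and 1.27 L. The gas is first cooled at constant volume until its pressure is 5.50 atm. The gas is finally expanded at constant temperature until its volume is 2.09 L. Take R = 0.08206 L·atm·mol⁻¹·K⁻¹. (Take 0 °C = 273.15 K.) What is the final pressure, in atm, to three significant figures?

P₃ ≈ 3.34 atm

Convert: T₁ = 773.1 K.
V constant ⇒ P ∝ T: V₂ = V₁; T₂ = T₁·(P₂/P₁) = 461.7 K.
T constant ⇒ Boyle's law P V = const: T₃ = T₂; P₃ = P₂·(V₂/V₃) = 3.342 atm.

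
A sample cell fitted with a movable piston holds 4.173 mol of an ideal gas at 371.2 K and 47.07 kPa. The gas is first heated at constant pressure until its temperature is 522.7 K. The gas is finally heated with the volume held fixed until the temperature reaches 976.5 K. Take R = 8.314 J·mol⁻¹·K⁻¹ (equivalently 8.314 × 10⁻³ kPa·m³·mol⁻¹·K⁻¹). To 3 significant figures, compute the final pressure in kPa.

From PV = nRT: V₁ = nRT₁/P₁ = 0.2736 m³.
Isobaric, so V/T is constant: P₂ = P₁; V₂ = V₁·(T₂/T₁) = 0.3853 m³.
Isochoric, so P/T is constant: V₃ = V₂; P₃ = P₂·(T₃/T₂) = 87.94 kPa.

P₃ ≈ 87.9 kPa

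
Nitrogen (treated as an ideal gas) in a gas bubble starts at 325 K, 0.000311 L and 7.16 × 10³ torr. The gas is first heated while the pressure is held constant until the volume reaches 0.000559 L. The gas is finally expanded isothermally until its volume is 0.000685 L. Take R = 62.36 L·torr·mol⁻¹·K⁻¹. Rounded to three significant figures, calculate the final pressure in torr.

P₃ ≈ 5.84e+03 torr

Isobaric, so V/T is constant: P₂ = P₁; T₂ = T₁·(V₂/V₁) = 584.2 K.
T constant ⇒ Boyle's law P V = const: T₃ = T₂; P₃ = P₂·(V₂/V₃) = 5843 torr.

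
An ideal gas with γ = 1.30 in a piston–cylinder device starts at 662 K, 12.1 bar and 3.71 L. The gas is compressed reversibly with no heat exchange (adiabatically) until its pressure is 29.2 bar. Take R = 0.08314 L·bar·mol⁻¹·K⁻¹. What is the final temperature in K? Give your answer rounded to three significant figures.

T₂ ≈ 811 K

Reversible adiabatic, γ = 1.30: T₂ = T₁·(P₂/P₁)^((γ−1)/γ) = 811.2 K; V₂ = V₁·(P₁/P₂)^(1/γ) = 1.884 L.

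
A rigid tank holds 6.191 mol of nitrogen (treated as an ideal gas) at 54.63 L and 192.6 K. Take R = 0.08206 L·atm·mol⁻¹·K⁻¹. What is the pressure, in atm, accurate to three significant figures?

PV = nRT ⇒ P = nRT/V = (6.191 × 0.08206 × 192.6) / 54.63

P ≈ 1.79 atm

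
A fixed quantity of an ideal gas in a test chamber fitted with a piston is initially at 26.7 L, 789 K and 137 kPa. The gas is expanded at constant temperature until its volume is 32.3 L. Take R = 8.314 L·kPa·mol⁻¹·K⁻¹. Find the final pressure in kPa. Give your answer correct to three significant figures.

Isothermal, so P V is constant: T₂ = T₁; P₂ = P₁·(V₁/V₂) = 113.2 kPa.

P₂ ≈ 113 kPa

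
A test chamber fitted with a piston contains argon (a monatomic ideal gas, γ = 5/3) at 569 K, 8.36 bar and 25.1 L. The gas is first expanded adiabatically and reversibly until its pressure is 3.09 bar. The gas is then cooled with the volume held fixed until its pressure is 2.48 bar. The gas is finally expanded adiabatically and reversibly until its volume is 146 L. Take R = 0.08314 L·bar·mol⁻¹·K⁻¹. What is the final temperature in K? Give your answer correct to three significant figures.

Adiabatic (γ = 5/3), T V^(γ−1) and P V^γ constant: T₂ = T₁·(P₂/P₁)^((γ−1)/γ) = 382.1 K; V₂ = V₁·(P₁/P₂)^(1/γ) = 45.61 L.
Isochoric, so P/T is constant: V₃ = V₂; T₃ = T₂·(P₃/P₂) = 306.7 K.
Reversible adiabatic, γ = 5/3: T₄ = T₃·(V₃/V₄)^(γ−1) = 141.2 K; P₄ = P₃·(V₃/V₄)^γ = 0.3566 bar.

T₄ ≈ 141 K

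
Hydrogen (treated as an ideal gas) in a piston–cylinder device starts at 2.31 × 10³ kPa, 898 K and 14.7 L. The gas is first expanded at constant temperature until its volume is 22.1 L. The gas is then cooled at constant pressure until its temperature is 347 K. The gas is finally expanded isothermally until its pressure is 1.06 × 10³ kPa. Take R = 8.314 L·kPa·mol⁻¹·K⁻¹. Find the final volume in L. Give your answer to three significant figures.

V₄ ≈ 12.4 L

T constant ⇒ Boyle's law P V = const: T₂ = T₁; P₂ = P₁·(V₁/V₂) = 1537 kPa.
Isobaric, so V/T is constant: P₃ = P₂; V₃ = V₂·(T₃/T₂) = 8.540 L.
T constant ⇒ Boyle's law P V = const: T₄ = T₃; V₄ = V₃·(P₃/P₄) = 12.38 L.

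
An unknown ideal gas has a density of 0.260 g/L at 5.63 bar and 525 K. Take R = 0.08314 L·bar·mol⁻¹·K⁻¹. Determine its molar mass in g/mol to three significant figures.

M ≈ 2.02 g/mol

ρ = PM/(RT) ⇒ M = ρRT/P = (0.260 × 0.08314 × 525.0) / 5.63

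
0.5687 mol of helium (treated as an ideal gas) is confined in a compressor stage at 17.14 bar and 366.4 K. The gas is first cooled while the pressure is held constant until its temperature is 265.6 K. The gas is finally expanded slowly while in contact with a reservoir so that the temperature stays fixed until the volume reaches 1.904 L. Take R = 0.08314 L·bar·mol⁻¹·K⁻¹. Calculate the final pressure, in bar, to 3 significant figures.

P₃ ≈ 6.60 bar

From PV = nRT: V₁ = nRT₁/P₁ = 1.011 L.
P constant ⇒ V ∝ T: P₂ = P₁; V₂ = V₁·(T₂/T₁) = 0.7327 L.
Isothermal, so P V is constant: T₃ = T₂; P₃ = P₂·(V₂/V₃) = 6.596 bar.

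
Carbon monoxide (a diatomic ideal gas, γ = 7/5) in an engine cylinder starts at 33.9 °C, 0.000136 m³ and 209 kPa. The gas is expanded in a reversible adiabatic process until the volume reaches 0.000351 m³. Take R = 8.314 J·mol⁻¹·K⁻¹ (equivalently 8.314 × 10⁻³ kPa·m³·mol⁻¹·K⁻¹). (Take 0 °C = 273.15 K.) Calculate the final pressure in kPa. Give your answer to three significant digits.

P₂ ≈ 55.4 kPa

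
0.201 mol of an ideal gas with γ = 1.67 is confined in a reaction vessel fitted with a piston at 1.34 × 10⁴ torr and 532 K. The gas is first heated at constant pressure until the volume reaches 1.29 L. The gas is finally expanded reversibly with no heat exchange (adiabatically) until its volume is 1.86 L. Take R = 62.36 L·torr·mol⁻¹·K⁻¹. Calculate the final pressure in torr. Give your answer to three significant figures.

From PV = nRT: V₁ = nRT₁/P₁ = 0.4976 L.
P constant ⇒ V ∝ T: P₂ = P₁; T₂ = T₁·(V₂/V₁) = 1379 K.
Reversible adiabatic, γ = 1.67: T₃ = T₂·(V₂/V₃)^(γ−1) = 1079 K; P₃ = P₂·(V₂/V₃)^γ = 7273 torr.

P₃ ≈ 7.27e+03 torr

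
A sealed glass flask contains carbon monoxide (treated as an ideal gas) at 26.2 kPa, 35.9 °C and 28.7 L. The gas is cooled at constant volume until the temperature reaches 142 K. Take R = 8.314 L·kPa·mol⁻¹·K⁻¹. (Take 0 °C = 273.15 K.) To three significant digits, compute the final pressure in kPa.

Convert: T₁ = 309.0 K.
V constant ⇒ P ∝ T: V₂ = V₁; P₂ = P₁·(T₂/T₁) = 12.04 kPa.

P₂ ≈ 12.0 kPa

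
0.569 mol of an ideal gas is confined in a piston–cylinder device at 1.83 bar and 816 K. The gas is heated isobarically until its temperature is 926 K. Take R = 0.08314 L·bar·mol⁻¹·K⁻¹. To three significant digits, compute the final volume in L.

From PV = nRT: V₁ = nRT₁/P₁ = 21.09 L.
Isobaric, so V/T is constant: P₂ = P₁; V₂ = V₁·(T₂/T₁) = 23.94 L.

V₂ ≈ 23.9 L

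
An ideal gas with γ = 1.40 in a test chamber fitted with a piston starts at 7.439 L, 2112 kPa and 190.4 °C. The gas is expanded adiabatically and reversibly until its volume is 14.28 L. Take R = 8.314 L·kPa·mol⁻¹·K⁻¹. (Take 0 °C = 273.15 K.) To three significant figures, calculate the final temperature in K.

Convert: T₁ = 463.5 K.
Reversible adiabatic, γ = 1.40: T₂ = T₁·(V₁/V₂)^(γ−1) = 357.1 K; P₂ = P₁·(V₁/V₂)^γ = 847.6 kPa.

T₂ ≈ 357 K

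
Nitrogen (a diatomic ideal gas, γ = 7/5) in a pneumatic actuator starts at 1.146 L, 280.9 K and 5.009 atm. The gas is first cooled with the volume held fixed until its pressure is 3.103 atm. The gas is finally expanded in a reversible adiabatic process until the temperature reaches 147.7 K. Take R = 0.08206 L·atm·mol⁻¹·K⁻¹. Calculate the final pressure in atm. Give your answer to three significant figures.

P₃ ≈ 1.75 atm

V constant ⇒ P ∝ T: V₂ = V₁; T₂ = T₁·(P₂/P₁) = 174.0 K.
Adiabatic (γ = 7/5), T V^(γ−1) and P V^γ constant: P₃ = P₂·(T₃/T₂)^(γ/(γ−1)) = 1.748 atm; V₃ = V₂·(T₂/T₃)^(1/(γ−1)) = 1.727 L.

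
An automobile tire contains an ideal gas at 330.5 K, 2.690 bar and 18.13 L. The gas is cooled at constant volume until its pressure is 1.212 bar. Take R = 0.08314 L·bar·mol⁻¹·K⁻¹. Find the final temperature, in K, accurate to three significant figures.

V constant ⇒ P ∝ T: V₂ = V₁; T₂ = T₁·(P₂/P₁) = 148.9 K.

T₂ ≈ 149 K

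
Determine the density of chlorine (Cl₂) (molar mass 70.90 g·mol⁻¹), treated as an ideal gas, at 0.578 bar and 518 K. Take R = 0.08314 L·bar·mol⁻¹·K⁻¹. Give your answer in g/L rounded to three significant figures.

ρ = PM/(RT) = (0.578 × 70.90) / (0.08314 × 518.0)

ρ ≈ 0.952 g/L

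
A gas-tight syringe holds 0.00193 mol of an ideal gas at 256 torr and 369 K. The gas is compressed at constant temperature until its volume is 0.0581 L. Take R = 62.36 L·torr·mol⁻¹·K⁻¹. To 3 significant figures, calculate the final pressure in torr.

P₂ ≈ 764 torr

From PV = nRT: V₁ = nRT₁/P₁ = 0.1735 L.
T constant ⇒ Boyle's law P V = const: T₂ = T₁; P₂ = P₁·(V₁/V₂) = 764.4 torr.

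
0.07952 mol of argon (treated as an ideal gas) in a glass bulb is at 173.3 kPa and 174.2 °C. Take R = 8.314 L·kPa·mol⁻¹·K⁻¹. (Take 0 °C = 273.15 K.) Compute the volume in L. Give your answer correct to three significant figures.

Convert: T = 447.35 K.
PV = nRT ⇒ V = nRT/P = (0.07952 × 8.314 × 447.35) / 173.3

V ≈ 1.71 L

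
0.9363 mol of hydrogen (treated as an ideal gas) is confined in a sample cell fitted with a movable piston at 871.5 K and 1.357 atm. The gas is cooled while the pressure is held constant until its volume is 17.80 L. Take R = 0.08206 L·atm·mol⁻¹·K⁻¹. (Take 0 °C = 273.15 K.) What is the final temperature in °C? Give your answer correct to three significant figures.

T₂ ≈ 41.2 °C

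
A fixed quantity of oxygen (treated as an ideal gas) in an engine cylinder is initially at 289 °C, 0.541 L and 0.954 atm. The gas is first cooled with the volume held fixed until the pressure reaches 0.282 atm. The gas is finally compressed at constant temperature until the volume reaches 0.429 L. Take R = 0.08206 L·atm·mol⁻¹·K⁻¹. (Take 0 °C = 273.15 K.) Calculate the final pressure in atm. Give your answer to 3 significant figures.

Convert: T₁ = 562.1 K.
Isochoric, so P/T is constant: V₂ = V₁; T₂ = T₁·(P₂/P₁) = 166.2 K.
Isothermal, so P V is constant: T₃ = T₂; P₃ = P₂·(V₂/V₃) = 0.3556 atm.

P₃ ≈ 0.356 atm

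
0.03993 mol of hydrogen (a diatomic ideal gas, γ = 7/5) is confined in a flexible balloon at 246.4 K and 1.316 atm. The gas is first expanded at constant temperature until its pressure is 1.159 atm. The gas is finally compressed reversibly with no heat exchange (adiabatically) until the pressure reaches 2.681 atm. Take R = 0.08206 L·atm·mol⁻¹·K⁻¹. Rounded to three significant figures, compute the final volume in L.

V₃ ≈ 0.383 L

From PV = nRT: V₁ = nRT₁/P₁ = 0.6135 L.
Isothermal, so P V is constant: T₂ = T₁; V₂ = V₁·(P₁/P₂) = 0.6966 L.
Adiabatic (γ = 7/5), T V^(γ−1) and P V^γ constant: T₃ = T₂·(P₃/P₂)^((γ−1)/γ) = 313.1 K; V₃ = V₂·(P₂/P₃)^(1/γ) = 0.3827 L.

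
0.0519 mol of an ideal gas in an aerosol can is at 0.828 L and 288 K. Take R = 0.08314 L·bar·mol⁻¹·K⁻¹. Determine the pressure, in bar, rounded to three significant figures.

P ≈ 1.50 bar

PV = nRT ⇒ P = nRT/V = (0.0519 × 0.08314 × 288) / 0.828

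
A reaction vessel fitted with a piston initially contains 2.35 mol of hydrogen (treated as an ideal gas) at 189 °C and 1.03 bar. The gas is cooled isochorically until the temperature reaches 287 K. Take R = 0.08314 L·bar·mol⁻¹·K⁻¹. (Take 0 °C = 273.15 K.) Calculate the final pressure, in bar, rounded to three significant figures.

Convert: T₁ = 462.1 K.
From PV = nRT: V₁ = nRT₁/P₁ = 87.66 L.
Isochoric, so P/T is constant: V₂ = V₁; P₂ = P₁·(T₂/T₁) = 0.6396 bar.

P₂ ≈ 0.640 bar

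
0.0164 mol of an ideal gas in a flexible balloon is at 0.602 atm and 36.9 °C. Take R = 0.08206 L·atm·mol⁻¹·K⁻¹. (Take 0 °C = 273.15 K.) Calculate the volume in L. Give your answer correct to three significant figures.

Convert: T = 310.05 K.
PV = nRT ⇒ V = nRT/P = (0.0164 × 0.08206 × 310.05) / 0.602

V ≈ 0.693 L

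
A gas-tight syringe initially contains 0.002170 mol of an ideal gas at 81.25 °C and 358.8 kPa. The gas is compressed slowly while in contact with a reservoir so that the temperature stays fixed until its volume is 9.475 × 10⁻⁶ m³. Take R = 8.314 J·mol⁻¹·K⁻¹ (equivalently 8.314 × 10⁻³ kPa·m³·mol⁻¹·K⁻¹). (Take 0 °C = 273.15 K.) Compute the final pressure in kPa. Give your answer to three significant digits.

Convert: T₁ = 354.4 K.
From PV = nRT: V₁ = nRT₁/P₁ = 1.782e-05 m³.
Isothermal, so P V is constant: T₂ = T₁; P₂ = P₁·(V₁/V₂) = 674.8 kPa.

P₂ ≈ 675 kPa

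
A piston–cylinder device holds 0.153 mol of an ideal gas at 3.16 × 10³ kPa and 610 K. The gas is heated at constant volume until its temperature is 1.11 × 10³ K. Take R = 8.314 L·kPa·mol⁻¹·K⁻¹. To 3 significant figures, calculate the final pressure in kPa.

P₂ ≈ 5.75e+03 kPa

From PV = nRT: V₁ = nRT₁/P₁ = 0.2456 L.
V constant ⇒ P ∝ T: V₂ = V₁; P₂ = P₁·(T₂/T₁) = 5750 kPa.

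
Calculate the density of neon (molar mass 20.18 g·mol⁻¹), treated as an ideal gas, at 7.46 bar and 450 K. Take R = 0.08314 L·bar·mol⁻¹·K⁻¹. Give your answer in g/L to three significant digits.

ρ = PM/(RT) = (7.46 × 20.18) / (0.08314 × 450.0)

ρ ≈ 4.02 g/L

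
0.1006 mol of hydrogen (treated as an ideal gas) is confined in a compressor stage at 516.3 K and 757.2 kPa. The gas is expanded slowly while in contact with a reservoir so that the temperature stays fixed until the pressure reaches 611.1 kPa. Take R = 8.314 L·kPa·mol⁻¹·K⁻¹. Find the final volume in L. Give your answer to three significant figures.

From PV = nRT: V₁ = nRT₁/P₁ = 0.5703 L.
Isothermal, so P V is constant: T₂ = T₁; V₂ = V₁·(P₁/P₂) = 0.7066 L.

V₂ ≈ 0.707 L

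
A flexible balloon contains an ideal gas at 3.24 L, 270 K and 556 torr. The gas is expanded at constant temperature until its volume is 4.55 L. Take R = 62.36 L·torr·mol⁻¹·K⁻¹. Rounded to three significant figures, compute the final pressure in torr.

P₂ ≈ 396 torr

T constant ⇒ Boyle's law P V = const: T₂ = T₁; P₂ = P₁·(V₁/V₂) = 395.9 torr.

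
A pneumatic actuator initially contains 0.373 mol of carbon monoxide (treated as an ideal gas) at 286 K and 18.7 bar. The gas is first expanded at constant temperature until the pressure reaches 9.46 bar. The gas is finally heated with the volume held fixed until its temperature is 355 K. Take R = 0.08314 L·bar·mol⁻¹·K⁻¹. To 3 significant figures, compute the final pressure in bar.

From PV = nRT: V₁ = nRT₁/P₁ = 0.4743 L.
Isothermal, so P V is constant: T₂ = T₁; V₂ = V₁·(P₁/P₂) = 0.9375 L.
Isochoric, so P/T is constant: V₃ = V₂; P₃ = P₂·(T₃/T₂) = 11.74 bar.

P₃ ≈ 11.7 bar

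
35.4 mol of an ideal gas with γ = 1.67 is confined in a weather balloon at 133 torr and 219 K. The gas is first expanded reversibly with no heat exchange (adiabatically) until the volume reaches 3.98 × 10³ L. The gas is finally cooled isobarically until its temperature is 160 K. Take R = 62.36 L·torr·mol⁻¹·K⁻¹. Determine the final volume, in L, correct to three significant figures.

From PV = nRT: V₁ = nRT₁/P₁ = 3635 L.
Reversible adiabatic, γ = 1.67: T₂ = T₁·(V₁/V₂)^(γ−1) = 206.1 K; P₂ = P₁·(V₁/V₂)^γ = 114.3 torr.
P constant ⇒ V ∝ T: P₃ = P₂; V₃ = V₂·(T₃/T₂) = 3090 L.

V₃ ≈ 3.09e+03 L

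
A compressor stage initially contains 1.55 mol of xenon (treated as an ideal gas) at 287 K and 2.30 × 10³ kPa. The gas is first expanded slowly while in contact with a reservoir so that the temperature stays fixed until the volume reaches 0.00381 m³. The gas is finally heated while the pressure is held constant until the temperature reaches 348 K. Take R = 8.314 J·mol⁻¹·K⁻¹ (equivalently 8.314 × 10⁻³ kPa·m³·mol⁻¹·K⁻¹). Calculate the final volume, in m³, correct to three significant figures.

From PV = nRT: V₁ = nRT₁/P₁ = 0.001608 m³.
Isothermal, so P V is constant: T₂ = T₁; P₂ = P₁·(V₁/V₂) = 970.7 kPa.
P constant ⇒ V ∝ T: P₃ = P₂; V₃ = V₂·(T₃/T₂) = 0.004620 m³.

V₃ ≈ 0.00462 m³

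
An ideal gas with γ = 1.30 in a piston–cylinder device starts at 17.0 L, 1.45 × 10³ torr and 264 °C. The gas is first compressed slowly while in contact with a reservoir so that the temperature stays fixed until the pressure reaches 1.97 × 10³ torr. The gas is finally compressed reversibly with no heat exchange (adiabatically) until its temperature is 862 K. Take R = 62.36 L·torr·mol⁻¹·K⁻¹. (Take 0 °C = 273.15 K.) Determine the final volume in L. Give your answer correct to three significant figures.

Convert: T₁ = 537.1 K.
Isothermal, so P V is constant: T₂ = T₁; V₂ = V₁·(P₁/P₂) = 12.51 L.
Reversible adiabatic, γ = 1.30: P₃ = P₂·(T₃/T₂)^(γ/(γ−1)) = 1.530e+04 torr; V₃ = V₂·(T₂/T₃)^(1/(γ−1)) = 2.586 L.

V₃ ≈ 2.59 L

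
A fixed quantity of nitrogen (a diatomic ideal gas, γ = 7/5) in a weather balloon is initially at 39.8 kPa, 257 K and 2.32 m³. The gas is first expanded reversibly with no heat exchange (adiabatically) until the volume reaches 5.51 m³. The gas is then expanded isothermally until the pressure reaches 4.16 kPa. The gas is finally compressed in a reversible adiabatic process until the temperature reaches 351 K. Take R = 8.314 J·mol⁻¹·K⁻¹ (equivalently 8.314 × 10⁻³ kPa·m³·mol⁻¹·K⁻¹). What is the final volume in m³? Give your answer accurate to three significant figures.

V₄ ≈ 3.03 m³

Adiabatic (γ = 7/5), T V^(γ−1) and P V^γ constant: T₂ = T₁·(V₁/V₂)^(γ−1) = 181.8 K; P₂ = P₁·(V₁/V₂)^γ = 11.86 kPa.
T constant ⇒ Boyle's law P V = const: T₃ = T₂; V₃ = V₂·(P₂/P₃) = 15.70 m³.
Reversible adiabatic, γ = 7/5: P₄ = P₃·(T₄/T₃)^(γ/(γ−1)) = 41.57 kPa; V₄ = V₃·(T₃/T₄)^(1/(γ−1)) = 3.033 m³.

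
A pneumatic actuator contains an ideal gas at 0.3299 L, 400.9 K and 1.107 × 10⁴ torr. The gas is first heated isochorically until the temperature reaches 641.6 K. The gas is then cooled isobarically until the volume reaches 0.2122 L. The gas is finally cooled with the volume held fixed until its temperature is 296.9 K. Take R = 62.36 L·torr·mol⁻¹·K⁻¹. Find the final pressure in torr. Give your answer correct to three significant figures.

P₄ ≈ 1.27e+04 torr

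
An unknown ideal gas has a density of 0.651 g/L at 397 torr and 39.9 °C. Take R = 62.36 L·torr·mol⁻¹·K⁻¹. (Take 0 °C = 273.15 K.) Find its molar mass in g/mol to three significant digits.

ρ = PM/(RT) ⇒ M = ρRT/P = (0.651 × 62.36 × 313.0) / 397

M ≈ 32.0 g/mol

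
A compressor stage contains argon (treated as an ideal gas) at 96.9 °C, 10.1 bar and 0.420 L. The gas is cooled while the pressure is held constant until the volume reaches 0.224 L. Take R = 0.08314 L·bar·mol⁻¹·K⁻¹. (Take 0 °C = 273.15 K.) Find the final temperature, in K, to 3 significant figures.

T₂ ≈ 197 K

Convert: T₁ = 370.0 K.
Isobaric, so V/T is constant: P₂ = P₁; T₂ = T₁·(V₂/V₁) = 197.4 K.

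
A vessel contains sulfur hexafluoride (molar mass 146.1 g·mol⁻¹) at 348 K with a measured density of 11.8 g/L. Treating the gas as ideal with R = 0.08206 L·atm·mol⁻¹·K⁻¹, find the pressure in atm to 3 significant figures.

P ≈ 2.31 atm

ρ = PM/(RT) ⇒ P = ρRT/M = (11.8 × 0.08206 × 348.0) / 146.1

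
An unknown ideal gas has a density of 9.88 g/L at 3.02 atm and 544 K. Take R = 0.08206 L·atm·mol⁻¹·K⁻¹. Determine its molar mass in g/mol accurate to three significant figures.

ρ = PM/(RT) ⇒ M = ρRT/P = (9.88 × 0.08206 × 544.0) / 3.02

M ≈ 146 g/mol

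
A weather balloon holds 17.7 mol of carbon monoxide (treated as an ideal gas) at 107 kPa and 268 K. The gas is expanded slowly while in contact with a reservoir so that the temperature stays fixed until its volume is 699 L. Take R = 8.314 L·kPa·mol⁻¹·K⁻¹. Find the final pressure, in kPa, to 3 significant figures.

P₂ ≈ 56.4 kPa

From PV = nRT: V₁ = nRT₁/P₁ = 368.6 L.
Isothermal, so P V is constant: T₂ = T₁; P₂ = P₁·(V₁/V₂) = 56.42 kPa.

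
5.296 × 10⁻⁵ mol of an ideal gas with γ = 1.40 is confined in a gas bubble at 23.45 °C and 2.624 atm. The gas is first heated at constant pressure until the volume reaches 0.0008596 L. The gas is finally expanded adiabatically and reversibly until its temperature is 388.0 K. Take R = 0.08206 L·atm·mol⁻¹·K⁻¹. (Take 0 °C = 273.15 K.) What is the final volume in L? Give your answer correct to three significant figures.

Convert: T₁ = 296.6 K.
From PV = nRT: V₁ = nRT₁/P₁ = 0.0004912 L.
P constant ⇒ V ∝ T: P₂ = P₁; T₂ = T₁·(V₂/V₁) = 519.0 K.
Adiabatic (γ = 1.40), T V^(γ−1) and P V^γ constant: P₃ = P₂·(T₃/T₂)^(γ/(γ−1)) = 0.9479 atm; V₃ = V₂·(T₂/T₃)^(1/(γ−1)) = 0.001779 L.

V₃ ≈ 0.00178 L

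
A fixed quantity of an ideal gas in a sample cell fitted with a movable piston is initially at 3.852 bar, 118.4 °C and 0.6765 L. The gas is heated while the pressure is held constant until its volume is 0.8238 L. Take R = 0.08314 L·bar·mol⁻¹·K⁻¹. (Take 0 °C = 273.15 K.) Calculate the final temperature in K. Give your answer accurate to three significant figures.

T₂ ≈ 477 K

Convert: T₁ = 391.5 K.
Isobaric, so V/T is constant: P₂ = P₁; T₂ = T₁·(V₂/V₁) = 476.8 K.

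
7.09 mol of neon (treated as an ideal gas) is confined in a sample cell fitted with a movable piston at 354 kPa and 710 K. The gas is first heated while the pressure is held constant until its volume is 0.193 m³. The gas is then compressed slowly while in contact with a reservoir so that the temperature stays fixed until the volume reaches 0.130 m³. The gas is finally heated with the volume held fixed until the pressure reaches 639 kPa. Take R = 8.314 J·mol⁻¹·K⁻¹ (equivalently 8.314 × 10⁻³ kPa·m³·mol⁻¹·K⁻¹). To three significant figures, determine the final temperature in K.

T₄ ≈ 1.41e+03 K

From PV = nRT: V₁ = nRT₁/P₁ = 0.1182 m³.
Isobaric, so V/T is constant: P₂ = P₁; T₂ = T₁·(V₂/V₁) = 1159 K.
T constant ⇒ Boyle's law P V = const: T₃ = T₂; P₃ = P₂·(V₂/V₃) = 525.6 kPa.
V constant ⇒ P ∝ T: V₄ = V₃; T₄ = T₃·(P₄/P₃) = 1409 K.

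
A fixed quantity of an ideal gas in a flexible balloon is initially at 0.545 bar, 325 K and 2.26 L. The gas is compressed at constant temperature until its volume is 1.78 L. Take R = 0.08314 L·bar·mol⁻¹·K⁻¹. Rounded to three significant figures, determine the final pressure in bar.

T constant ⇒ Boyle's law P V = const: T₂ = T₁; P₂ = P₁·(V₁/V₂) = 0.6920 bar.

P₂ ≈ 0.692 bar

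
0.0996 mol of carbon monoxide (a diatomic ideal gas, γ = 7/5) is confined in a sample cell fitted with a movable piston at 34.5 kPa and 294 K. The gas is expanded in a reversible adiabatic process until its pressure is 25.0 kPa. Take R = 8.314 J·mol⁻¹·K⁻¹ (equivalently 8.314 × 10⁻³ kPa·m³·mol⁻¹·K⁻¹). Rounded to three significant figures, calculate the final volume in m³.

V₂ ≈ 0.00888 m³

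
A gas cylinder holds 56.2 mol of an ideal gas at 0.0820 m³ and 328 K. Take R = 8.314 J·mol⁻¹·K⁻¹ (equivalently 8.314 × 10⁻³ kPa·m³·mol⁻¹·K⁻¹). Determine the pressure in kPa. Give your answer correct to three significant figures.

P ≈ 1.87e+03 kPa

PV = nRT ⇒ P = nRT/V = (56.2 × 8.314 × 10⁻³ × 328) / 0.0820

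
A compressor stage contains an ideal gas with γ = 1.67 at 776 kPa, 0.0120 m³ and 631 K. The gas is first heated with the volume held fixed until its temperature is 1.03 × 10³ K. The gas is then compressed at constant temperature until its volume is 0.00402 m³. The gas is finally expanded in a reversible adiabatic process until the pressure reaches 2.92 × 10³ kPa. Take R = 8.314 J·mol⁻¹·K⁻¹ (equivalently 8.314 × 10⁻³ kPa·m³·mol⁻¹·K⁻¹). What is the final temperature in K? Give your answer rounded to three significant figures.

T₄ ≈ 929 K

Isochoric, so P/T is constant: V₂ = V₁; P₂ = P₁·(T₂/T₁) = 1267 kPa.
Isothermal, so P V is constant: T₃ = T₂; P₃ = P₂·(V₂/V₃) = 3781 kPa.
Reversible adiabatic, γ = 1.67: T₄ = T₃·(P₄/P₃)^((γ−1)/γ) = 928.6 K; V₄ = V₃·(P₃/P₄)^(1/γ) = 0.004693 m³.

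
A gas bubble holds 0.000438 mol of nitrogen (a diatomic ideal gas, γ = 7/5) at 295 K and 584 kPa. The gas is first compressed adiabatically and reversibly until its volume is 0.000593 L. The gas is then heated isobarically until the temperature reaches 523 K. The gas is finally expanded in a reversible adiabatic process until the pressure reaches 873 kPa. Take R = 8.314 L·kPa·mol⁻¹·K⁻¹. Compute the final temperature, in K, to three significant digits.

From PV = nRT: V₁ = nRT₁/P₁ = 0.001839 L.
Adiabatic (γ = 7/5), T V^(γ−1) and P V^γ constant: T₂ = T₁·(V₁/V₂)^(γ−1) = 464.0 K; P₂ = P₁·(V₁/V₂)^γ = 2849 kPa.
Isobaric, so V/T is constant: P₃ = P₂; V₃ = V₂·(T₃/T₂) = 0.0006685 L.
Reversible adiabatic, γ = 7/5: T₄ = T₃·(P₄/P₃)^((γ−1)/γ) = 373.0 K; V₄ = V₃·(P₃/P₄)^(1/γ) = 0.001556 L.

T₄ ≈ 373 K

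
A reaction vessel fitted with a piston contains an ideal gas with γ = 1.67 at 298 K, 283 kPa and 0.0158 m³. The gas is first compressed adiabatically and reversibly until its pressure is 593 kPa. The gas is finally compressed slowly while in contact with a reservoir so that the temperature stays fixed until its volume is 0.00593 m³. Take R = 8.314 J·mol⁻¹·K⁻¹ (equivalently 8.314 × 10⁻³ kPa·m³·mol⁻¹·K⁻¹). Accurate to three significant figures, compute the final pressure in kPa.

P₃ ≈ 1.01e+03 kPa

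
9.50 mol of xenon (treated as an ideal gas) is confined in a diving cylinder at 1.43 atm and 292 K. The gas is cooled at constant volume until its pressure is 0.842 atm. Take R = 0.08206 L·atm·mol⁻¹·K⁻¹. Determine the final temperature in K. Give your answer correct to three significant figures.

T₂ ≈ 172 K

From PV = nRT: V₁ = nRT₁/P₁ = 159.2 L.
Isochoric, so P/T is constant: V₂ = V₁; T₂ = T₁·(P₂/P₁) = 171.9 K.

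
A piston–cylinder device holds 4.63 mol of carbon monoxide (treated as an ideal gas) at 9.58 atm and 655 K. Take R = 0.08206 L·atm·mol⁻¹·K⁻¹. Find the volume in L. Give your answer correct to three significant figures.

V ≈ 26.0 L

PV = nRT ⇒ V = nRT/P = (4.63 × 0.08206 × 655) / 9.58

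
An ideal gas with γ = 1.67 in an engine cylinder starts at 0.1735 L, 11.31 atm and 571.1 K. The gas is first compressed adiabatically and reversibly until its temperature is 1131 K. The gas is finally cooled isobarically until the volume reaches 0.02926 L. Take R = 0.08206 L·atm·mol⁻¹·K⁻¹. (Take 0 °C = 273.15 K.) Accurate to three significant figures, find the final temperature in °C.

T₃ ≈ 256 °C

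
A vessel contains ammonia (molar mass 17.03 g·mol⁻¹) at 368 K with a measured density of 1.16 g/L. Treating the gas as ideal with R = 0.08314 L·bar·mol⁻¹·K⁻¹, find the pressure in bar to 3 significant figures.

P ≈ 2.08 bar

ρ = PM/(RT) ⇒ P = ρRT/M = (1.16 × 0.08314 × 368.0) / 17.03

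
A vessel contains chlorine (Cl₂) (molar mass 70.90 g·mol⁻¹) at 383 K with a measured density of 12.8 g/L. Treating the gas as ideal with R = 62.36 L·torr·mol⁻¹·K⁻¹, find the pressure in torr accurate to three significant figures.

P ≈ 4.31e+03 torr

ρ = PM/(RT) ⇒ P = ρRT/M = (12.8 × 62.36 × 383.0) / 70.90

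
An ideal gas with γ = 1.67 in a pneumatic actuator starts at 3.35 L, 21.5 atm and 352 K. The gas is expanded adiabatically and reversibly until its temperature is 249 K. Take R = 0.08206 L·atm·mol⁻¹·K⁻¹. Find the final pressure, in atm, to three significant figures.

P₂ ≈ 9.07 atm

Reversible adiabatic, γ = 1.67: P₂ = P₁·(T₂/T₁)^(γ/(γ−1)) = 9.072 atm; V₂ = V₁·(T₁/T₂)^(1/(γ−1)) = 5.616 L.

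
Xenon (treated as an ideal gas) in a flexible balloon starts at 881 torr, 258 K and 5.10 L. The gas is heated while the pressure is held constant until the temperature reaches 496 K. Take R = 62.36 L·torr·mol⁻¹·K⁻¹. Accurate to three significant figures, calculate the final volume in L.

P constant ⇒ V ∝ T: P₂ = P₁; V₂ = V₁·(T₂/T₁) = 9.805 L.

V₂ ≈ 9.80 L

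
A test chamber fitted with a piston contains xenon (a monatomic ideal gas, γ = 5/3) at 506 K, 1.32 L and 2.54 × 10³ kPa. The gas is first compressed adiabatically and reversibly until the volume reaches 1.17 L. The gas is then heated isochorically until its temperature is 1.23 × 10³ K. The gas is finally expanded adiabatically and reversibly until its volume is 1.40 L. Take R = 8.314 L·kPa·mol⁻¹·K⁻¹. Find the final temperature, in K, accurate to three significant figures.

T₄ ≈ 1.09e+03 K

Adiabatic (γ = 5/3), T V^(γ−1) and P V^γ constant: T₂ = T₁·(V₁/V₂)^(γ−1) = 548.4 K; P₂ = P₁·(V₁/V₂)^γ = 3106 kPa.
Isochoric, so P/T is constant: V₃ = V₂; P₃ = P₂·(T₃/T₂) = 6966 kPa.
Reversible adiabatic, γ = 5/3: T₄ = T₃·(V₃/V₄)^(γ−1) = 1091 K; P₄ = P₃·(V₃/V₄)^γ = 5165 kPa.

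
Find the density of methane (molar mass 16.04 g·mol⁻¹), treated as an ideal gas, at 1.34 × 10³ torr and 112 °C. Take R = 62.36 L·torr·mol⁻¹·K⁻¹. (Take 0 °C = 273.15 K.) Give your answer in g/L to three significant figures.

ρ ≈ 0.895 g/L

ρ = PM/(RT) = (1.34e+03 × 16.04) / (62.36 × 385.1)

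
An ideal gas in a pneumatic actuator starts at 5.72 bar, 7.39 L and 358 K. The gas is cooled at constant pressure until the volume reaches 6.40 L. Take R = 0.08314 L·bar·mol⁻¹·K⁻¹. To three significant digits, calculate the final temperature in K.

T₂ ≈ 310 K

Isobaric, so V/T is constant: P₂ = P₁; T₂ = T₁·(V₂/V₁) = 310.0 K.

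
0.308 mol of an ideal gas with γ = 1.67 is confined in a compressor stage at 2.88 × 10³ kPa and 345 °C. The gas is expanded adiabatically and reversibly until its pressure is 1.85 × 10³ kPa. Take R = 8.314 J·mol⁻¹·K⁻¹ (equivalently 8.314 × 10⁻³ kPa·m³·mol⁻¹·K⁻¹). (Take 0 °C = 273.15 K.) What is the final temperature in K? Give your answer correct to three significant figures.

T₂ ≈ 518 K

Convert: T₁ = 618.1 K.
From PV = nRT: V₁ = nRT₁/P₁ = 0.0005496 m³.
Reversible adiabatic, γ = 1.67: T₂ = T₁·(P₂/P₁)^((γ−1)/γ) = 517.6 K; V₂ = V₁·(P₁/P₂)^(1/γ) = 0.0007164 m³.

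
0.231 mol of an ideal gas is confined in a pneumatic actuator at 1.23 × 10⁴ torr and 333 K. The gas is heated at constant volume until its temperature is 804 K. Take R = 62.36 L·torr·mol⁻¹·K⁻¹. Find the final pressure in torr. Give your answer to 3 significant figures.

P₂ ≈ 2.97e+04 torr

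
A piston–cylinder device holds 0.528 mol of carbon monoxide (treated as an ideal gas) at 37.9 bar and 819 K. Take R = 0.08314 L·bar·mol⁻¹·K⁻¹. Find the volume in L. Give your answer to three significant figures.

PV = nRT ⇒ V = nRT/P = (0.528 × 0.08314 × 819) / 37.9

V ≈ 0.949 L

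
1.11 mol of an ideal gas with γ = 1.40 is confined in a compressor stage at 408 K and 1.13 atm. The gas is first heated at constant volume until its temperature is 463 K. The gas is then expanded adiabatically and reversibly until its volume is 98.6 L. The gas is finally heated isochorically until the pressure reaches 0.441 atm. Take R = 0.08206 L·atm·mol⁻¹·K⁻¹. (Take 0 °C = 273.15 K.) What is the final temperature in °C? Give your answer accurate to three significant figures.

From PV = nRT: V₁ = nRT₁/P₁ = 32.89 L.
Isochoric, so P/T is constant: V₂ = V₁; P₂ = P₁·(T₂/T₁) = 1.282 atm.
Reversible adiabatic, γ = 1.40: T₃ = T₂·(V₂/V₃)^(γ−1) = 298.4 K; P₃ = P₂·(V₂/V₃)^γ = 0.2757 atm.
Isochoric, so P/T is constant: V₄ = V₃; T₄ = T₃·(P₄/P₃) = 477.4 K.

T₄ ≈ 204 °C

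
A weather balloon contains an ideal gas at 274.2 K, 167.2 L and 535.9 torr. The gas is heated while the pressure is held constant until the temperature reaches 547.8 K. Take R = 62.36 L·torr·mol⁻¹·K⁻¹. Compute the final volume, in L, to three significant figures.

P constant ⇒ V ∝ T: P₂ = P₁; V₂ = V₁·(T₂/T₁) = 334.0 L.

V₂ ≈ 334 L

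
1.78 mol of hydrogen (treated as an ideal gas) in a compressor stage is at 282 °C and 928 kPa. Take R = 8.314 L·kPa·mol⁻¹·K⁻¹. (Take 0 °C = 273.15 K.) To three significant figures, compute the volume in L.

Convert: T = 555.15 K.
PV = nRT ⇒ V = nRT/P = (1.78 × 8.314 × 555.15) / 928

V ≈ 8.85 L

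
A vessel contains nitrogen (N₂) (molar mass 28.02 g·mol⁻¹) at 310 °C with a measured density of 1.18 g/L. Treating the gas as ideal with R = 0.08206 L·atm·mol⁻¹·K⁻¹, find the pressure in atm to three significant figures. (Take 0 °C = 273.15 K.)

P ≈ 2.02 atm

ρ = PM/(RT) ⇒ P = ρRT/M = (1.18 × 0.08206 × 583.1) / 28.02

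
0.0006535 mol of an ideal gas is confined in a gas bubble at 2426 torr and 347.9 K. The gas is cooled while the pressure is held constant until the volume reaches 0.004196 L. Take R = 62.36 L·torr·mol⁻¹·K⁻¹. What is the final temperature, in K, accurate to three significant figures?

T₂ ≈ 250 K

From PV = nRT: V₁ = nRT₁/P₁ = 0.005844 L.
Isobaric, so V/T is constant: P₂ = P₁; T₂ = T₁·(V₂/V₁) = 249.8 K.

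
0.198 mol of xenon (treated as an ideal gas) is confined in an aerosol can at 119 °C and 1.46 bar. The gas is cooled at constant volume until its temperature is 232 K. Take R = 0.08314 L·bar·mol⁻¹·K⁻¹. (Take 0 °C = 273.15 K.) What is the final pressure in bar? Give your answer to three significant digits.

Convert: T₁ = 392.1 K.
From PV = nRT: V₁ = nRT₁/P₁ = 4.422 L.
V constant ⇒ P ∝ T: V₂ = V₁; P₂ = P₁·(T₂/T₁) = 0.8638 bar.

P₂ ≈ 0.864 bar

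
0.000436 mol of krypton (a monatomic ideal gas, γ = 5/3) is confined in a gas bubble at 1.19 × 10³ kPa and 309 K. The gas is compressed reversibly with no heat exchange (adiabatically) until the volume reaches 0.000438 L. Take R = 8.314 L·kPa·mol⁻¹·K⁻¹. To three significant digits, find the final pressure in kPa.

From PV = nRT: V₁ = nRT₁/P₁ = 0.0009413 L.
Reversible adiabatic, γ = 5/3: T₂ = T₁·(V₁/V₂)^(γ−1) = 514.6 K; P₂ = P₁·(V₁/V₂)^γ = 4259 kPa.

P₂ ≈ 4.26e+03 kPa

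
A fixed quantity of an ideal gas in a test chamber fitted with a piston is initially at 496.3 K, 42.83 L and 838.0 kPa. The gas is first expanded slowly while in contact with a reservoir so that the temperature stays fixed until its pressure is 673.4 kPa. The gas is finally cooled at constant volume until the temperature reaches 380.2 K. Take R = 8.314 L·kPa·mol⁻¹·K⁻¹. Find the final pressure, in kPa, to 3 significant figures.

Isothermal, so P V is constant: T₂ = T₁; V₂ = V₁·(P₁/P₂) = 53.30 L.
V constant ⇒ P ∝ T: V₃ = V₂; P₃ = P₂·(T₃/T₂) = 515.9 kPa.

P₃ ≈ 516 kPa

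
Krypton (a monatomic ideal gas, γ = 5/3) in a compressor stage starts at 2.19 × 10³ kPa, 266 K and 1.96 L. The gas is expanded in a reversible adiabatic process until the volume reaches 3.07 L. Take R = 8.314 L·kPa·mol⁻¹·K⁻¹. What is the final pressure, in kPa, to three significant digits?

P₂ ≈ 1.04e+03 kPa

Reversible adiabatic, γ = 5/3: T₂ = T₁·(V₁/V₂)^(γ−1) = 197.2 K; P₂ = P₁·(V₁/V₂)^γ = 1037 kPa.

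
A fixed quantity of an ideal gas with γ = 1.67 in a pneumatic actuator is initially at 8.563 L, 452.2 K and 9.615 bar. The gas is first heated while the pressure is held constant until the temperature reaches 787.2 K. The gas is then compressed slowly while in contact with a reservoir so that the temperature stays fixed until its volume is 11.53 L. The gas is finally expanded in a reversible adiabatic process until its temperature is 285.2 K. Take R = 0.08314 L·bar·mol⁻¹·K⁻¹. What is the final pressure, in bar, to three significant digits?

P constant ⇒ V ∝ T: P₂ = P₁; V₂ = V₁·(T₂/T₁) = 14.91 L.
Isothermal, so P V is constant: T₃ = T₂; P₃ = P₂·(V₂/V₃) = 12.43 bar.
Adiabatic (γ = 1.67), T V^(γ−1) and P V^γ constant: P₄ = P₃·(T₄/T₃)^(γ/(γ−1)) = 0.9896 bar; V₄ = V₃·(T₃/T₄)^(1/(γ−1)) = 52.47 L.

P₄ ≈ 0.990 bar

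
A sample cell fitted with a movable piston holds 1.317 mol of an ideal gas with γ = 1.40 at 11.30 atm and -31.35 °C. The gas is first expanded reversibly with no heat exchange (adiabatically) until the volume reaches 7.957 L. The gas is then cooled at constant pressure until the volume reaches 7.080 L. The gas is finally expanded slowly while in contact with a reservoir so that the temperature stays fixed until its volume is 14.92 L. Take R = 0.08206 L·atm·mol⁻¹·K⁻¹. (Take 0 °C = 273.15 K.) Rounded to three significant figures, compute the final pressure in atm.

P₄ ≈ 0.951 atm

Convert: T₁ = 241.8 K.
From PV = nRT: V₁ = nRT₁/P₁ = 2.313 L.
Reversible adiabatic, γ = 1.40: T₂ = T₁·(V₁/V₂)^(γ−1) = 147.5 K; P₂ = P₁·(V₁/V₂)^γ = 2.003 atm.
Isobaric, so V/T is constant: P₃ = P₂; T₃ = T₂·(V₃/V₂) = 131.2 K.
T constant ⇒ Boyle's law P V = const: T₄ = T₃; P₄ = P₃·(V₃/V₄) = 0.9507 atm.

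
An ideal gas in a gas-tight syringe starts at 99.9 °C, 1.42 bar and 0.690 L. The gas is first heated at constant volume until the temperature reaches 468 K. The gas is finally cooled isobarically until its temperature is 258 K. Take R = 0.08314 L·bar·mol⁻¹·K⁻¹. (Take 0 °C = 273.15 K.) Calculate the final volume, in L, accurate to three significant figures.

Convert: T₁ = 373.0 K.
Isochoric, so P/T is constant: V₂ = V₁; P₂ = P₁·(T₂/T₁) = 1.781 bar.
Isobaric, so V/T is constant: P₃ = P₂; V₃ = V₂·(T₃/T₂) = 0.3804 L.

V₃ ≈ 0.380 L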